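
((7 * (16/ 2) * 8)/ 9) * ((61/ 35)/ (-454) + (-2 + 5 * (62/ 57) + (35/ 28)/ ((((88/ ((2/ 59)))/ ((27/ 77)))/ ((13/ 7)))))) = 4975307086868/ 29097029115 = 170.99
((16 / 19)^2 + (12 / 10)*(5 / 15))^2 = 4008004 / 3258025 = 1.23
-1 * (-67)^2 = -4489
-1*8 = -8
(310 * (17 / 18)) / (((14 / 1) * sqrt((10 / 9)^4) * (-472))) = -4743 / 132160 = -0.04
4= 4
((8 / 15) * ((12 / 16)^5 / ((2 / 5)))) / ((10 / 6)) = 243 / 1280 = 0.19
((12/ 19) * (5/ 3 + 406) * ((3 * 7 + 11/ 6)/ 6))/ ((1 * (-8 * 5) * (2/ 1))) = -167551/ 13680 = -12.25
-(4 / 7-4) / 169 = 24 / 1183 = 0.02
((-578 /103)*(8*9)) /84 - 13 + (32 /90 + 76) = 1899511 /32445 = 58.55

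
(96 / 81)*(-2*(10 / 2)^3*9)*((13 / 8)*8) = -104000 / 3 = -34666.67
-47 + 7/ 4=-181/ 4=-45.25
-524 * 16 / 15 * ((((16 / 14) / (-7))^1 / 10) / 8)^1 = 4192 / 3675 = 1.14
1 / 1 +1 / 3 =4 / 3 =1.33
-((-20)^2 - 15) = -385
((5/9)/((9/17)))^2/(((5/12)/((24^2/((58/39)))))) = 2404480/2349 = 1023.62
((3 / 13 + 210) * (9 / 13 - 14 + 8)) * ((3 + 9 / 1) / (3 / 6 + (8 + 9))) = -4525848 / 5915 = -765.15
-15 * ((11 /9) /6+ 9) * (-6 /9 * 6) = 4970 /9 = 552.22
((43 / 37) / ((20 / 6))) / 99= 43 / 12210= 0.00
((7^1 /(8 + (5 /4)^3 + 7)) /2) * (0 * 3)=0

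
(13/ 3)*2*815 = 21190/ 3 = 7063.33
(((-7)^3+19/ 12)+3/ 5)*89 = -30332.68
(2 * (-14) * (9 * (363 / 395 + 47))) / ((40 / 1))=-596232 / 1975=-301.89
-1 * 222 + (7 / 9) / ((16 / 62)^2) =-210.32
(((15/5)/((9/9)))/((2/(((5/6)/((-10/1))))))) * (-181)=181/8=22.62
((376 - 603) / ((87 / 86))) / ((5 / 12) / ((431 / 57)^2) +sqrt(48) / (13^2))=747806878461841640 / 744256535244387 - 7286182880555992192 * sqrt(3) / 2232769605733161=-4647.42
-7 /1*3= -21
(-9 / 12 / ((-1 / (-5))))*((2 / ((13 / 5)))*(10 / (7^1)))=-375 / 91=-4.12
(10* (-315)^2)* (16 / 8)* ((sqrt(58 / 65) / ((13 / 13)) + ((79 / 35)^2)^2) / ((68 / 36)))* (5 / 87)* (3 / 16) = 4465125* sqrt(3770) / 25636 + 28394609049 / 96628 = 304549.22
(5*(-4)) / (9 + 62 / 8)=-80 / 67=-1.19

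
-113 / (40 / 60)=-339 / 2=-169.50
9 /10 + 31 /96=587 /480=1.22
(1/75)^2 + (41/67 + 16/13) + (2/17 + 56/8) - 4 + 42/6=996185432/83289375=11.96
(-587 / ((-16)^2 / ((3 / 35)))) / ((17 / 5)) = -1761 / 30464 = -0.06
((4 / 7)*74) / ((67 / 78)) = 23088 / 469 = 49.23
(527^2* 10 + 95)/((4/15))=41660775/4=10415193.75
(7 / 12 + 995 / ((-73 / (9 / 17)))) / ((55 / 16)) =-395092 / 204765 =-1.93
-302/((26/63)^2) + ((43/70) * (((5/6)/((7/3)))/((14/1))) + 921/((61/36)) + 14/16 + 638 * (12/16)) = -5305405375/7071974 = -750.20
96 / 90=16 / 15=1.07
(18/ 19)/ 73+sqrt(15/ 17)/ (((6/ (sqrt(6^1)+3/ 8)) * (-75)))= -sqrt(170)/ 2550 - sqrt(255)/ 20400+18/ 1387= 0.01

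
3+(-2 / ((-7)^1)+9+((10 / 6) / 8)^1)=2099 / 168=12.49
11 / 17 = 0.65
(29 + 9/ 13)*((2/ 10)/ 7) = 386/ 455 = 0.85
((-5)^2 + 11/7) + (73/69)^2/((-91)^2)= 1047606247/39425841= 26.57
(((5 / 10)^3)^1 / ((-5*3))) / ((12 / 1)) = -1 / 1440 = -0.00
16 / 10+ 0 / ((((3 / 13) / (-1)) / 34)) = 8 / 5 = 1.60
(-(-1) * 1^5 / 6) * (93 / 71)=31 / 142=0.22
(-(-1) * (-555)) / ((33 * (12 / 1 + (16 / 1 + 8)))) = -185 / 396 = -0.47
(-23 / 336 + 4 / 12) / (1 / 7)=89 / 48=1.85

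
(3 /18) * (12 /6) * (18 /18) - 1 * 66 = -197 /3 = -65.67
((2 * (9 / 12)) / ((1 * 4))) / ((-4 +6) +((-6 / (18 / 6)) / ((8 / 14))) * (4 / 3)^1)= -9 / 64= -0.14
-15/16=-0.94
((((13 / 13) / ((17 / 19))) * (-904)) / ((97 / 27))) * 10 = -2812.32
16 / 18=8 / 9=0.89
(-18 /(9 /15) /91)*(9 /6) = -45 /91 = -0.49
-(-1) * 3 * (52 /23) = 156 /23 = 6.78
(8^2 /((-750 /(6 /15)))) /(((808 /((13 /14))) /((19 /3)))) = -988 /3976875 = -0.00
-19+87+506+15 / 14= 8051 / 14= 575.07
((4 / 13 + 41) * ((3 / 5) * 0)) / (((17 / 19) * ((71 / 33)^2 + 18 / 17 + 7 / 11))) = 0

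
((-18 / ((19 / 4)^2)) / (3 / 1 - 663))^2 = 576 / 394221025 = 0.00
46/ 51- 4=-158/ 51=-3.10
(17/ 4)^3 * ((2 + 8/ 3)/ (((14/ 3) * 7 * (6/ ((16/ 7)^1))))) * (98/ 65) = 4913/ 780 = 6.30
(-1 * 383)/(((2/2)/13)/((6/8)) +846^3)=-0.00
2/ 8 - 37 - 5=-41.75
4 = 4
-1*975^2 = -950625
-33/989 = -0.03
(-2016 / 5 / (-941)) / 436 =504 / 512845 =0.00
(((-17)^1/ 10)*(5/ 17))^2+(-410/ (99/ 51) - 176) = -51079/ 132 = -386.96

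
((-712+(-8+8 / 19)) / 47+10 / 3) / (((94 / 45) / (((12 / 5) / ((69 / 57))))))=-11.37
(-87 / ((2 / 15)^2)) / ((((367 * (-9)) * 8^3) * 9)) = 725 / 2254848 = 0.00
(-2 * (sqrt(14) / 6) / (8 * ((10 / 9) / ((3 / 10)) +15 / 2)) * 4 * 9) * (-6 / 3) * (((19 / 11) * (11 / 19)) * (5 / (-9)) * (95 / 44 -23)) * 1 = 8253 * sqrt(14) / 2662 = 11.60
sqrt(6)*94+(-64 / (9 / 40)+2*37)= -1894 / 9+94*sqrt(6)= 19.81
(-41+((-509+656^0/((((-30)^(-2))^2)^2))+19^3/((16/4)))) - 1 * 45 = 2624400004479/4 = 656100001119.75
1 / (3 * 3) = 1 / 9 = 0.11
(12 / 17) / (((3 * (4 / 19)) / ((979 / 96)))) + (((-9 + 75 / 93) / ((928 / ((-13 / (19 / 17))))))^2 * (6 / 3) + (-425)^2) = 344042461014681583 / 1904612942208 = 180636.42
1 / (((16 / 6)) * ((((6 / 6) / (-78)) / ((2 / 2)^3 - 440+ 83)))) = 10413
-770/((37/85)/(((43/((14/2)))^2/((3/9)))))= -51864450/259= -200248.84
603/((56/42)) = 1809/4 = 452.25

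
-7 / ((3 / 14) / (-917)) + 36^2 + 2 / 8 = 375019 / 12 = 31251.58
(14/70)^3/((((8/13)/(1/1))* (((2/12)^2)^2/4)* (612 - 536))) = 2106/2375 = 0.89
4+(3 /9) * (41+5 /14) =249 /14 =17.79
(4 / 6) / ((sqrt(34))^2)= 1 / 51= 0.02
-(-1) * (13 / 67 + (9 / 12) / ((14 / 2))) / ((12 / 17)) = 9605 / 22512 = 0.43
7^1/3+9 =34/3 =11.33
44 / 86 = 22 / 43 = 0.51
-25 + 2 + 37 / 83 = -1872 / 83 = -22.55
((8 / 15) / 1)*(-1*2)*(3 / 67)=-16 / 335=-0.05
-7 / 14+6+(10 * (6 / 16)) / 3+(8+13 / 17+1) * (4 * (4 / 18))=9443 / 612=15.43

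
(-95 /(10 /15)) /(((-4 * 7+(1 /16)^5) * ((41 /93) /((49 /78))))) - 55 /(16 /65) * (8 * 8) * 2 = -149148805964280 /5216315897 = -28592.75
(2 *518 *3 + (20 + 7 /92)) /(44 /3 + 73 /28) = 6043443 /33373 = 181.09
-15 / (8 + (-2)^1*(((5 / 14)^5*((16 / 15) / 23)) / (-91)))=-1582967295 / 844249849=-1.87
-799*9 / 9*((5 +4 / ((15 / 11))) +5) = -10333.73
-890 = -890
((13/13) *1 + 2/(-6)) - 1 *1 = -0.33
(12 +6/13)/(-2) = -6.23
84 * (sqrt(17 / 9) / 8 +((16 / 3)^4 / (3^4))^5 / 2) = 7 * sqrt(17) / 2 +16924961474604808445886464 / 4052555153018976267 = 4176382.39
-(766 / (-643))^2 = -586756 / 413449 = -1.42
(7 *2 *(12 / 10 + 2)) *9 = 2016 / 5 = 403.20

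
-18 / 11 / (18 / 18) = -18 / 11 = -1.64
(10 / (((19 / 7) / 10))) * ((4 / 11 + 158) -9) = 1150100 / 209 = 5502.87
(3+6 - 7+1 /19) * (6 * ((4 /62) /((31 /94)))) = 43992 /18259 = 2.41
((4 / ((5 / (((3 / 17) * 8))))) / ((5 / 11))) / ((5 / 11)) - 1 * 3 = 5241 / 2125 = 2.47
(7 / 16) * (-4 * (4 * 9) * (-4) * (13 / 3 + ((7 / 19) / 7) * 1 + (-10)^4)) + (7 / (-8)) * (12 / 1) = 95801601 / 38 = 2521094.76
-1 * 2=-2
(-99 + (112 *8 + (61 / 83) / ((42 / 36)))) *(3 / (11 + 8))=1390269 / 11039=125.94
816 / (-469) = -816 / 469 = -1.74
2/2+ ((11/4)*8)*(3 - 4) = -21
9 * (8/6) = 12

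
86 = 86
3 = 3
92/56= 1.64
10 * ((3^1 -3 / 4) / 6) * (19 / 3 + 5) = 85 / 2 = 42.50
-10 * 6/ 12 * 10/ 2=-25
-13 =-13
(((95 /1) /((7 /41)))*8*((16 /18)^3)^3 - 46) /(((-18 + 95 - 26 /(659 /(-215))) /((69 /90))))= 13.42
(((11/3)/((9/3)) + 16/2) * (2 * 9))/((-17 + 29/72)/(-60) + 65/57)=2725056/23261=117.15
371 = 371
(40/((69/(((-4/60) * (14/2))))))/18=-0.02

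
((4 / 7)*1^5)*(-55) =-220 / 7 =-31.43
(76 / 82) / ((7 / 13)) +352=101518 / 287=353.72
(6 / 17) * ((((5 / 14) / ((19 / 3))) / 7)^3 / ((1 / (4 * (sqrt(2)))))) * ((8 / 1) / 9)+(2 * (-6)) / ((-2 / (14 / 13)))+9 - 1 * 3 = 9000 * sqrt(2) / 13718226347+162 / 13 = 12.46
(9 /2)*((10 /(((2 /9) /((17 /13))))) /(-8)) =-33.10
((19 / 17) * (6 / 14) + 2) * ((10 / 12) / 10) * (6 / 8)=295 / 1904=0.15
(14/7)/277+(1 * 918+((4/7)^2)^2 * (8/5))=3053294736/3325385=918.18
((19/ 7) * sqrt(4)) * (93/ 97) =3534/ 679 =5.20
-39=-39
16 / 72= 2 / 9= 0.22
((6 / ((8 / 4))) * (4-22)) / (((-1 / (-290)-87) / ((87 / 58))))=23490 / 25229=0.93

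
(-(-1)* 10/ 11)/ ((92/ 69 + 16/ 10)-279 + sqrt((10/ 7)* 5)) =-4348050/ 1320263087-11250* sqrt(14)/ 1320263087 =-0.00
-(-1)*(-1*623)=-623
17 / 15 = 1.13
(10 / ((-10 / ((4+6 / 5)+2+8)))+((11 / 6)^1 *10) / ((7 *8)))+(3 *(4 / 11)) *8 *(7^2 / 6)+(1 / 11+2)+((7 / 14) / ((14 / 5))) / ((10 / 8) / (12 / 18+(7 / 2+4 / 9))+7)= 93229357 / 1593240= 58.52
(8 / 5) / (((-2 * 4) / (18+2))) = -4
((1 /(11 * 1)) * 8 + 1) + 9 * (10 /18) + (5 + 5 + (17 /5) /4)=3867 /220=17.58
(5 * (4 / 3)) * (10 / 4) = 50 / 3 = 16.67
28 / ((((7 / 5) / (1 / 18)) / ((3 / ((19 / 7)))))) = 1.23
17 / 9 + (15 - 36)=-172 / 9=-19.11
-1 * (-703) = 703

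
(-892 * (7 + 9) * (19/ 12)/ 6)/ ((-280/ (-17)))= -228.66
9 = 9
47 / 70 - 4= -233 / 70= -3.33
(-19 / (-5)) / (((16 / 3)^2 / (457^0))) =171 / 1280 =0.13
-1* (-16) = 16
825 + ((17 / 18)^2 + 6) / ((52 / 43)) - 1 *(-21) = 14349427 / 16848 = 851.70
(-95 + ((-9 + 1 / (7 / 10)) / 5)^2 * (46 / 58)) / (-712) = 827567 / 6323450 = 0.13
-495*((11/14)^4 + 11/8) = -33394185/38416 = -869.28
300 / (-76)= -75 / 19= -3.95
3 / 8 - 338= -2701 / 8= -337.62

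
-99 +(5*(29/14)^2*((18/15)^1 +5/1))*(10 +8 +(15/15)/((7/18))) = 904599/343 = 2637.31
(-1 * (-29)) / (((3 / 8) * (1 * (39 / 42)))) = 83.28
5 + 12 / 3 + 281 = 290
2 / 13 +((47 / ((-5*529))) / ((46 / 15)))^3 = 28818406141535 / 187319876792152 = 0.15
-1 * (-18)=18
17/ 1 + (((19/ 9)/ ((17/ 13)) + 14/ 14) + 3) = 3460/ 153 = 22.61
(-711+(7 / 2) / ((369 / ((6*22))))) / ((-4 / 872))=19031182 / 123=154725.06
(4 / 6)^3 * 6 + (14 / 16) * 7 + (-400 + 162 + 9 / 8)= -8243 / 36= -228.97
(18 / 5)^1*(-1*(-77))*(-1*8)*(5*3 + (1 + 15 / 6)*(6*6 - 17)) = -903672 / 5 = -180734.40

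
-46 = -46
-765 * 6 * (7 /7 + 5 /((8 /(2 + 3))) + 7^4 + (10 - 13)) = -44103015 /4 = -11025753.75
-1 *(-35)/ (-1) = -35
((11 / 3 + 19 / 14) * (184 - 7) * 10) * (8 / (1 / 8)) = 3983680 / 7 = 569097.14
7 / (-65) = -7 / 65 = -0.11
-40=-40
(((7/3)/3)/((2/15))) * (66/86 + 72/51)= 18585/1462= 12.71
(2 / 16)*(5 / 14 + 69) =8.67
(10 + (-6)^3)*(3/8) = -309/4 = -77.25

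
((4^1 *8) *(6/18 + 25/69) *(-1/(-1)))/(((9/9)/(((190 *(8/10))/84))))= 40.28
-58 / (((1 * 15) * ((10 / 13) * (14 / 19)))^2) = -1769261 / 2205000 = -0.80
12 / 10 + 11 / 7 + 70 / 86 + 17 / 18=122713 / 27090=4.53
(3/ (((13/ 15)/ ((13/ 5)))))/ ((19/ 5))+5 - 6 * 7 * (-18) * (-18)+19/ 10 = -2583759/ 190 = -13598.73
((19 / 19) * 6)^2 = 36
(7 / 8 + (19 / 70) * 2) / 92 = 397 / 25760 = 0.02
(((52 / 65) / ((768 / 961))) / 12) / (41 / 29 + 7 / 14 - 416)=-27869 / 138337920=-0.00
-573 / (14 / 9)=-5157 / 14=-368.36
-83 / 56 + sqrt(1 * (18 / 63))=-83 / 56 + sqrt(14) / 7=-0.95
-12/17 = -0.71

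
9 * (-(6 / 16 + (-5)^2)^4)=-15283635129 / 4096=-3731356.23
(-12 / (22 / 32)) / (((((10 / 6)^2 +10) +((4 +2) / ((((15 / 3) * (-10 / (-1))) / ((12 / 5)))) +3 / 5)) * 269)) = -0.00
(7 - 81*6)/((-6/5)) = 2395/6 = 399.17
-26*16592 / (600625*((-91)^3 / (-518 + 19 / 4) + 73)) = -885647776 / 1900469395625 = -0.00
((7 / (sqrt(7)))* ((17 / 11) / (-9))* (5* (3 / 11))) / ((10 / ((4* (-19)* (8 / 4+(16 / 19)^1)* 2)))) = 1224* sqrt(7) / 121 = 26.76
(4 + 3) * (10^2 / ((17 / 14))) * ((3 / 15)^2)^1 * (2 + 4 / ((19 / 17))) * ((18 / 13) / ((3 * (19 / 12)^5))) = 62036803584 / 10397139701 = 5.97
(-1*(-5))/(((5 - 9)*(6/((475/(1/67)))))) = -159125/24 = -6630.21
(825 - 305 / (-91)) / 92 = 18845 / 2093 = 9.00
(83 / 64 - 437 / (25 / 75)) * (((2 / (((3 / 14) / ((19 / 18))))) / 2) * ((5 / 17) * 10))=-278704825 / 14688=-18975.00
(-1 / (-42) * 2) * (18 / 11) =6 / 77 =0.08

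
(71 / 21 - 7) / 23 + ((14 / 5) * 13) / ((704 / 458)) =9998357 / 425040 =23.52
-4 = -4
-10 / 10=-1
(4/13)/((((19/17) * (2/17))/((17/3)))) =9826/741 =13.26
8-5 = 3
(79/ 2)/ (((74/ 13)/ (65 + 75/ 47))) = 1607255/ 3478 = 462.12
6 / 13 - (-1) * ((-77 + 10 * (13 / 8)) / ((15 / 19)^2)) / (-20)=138711 / 26000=5.34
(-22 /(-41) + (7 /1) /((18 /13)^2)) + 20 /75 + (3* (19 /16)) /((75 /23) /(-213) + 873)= 1688678655317 /378749157120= 4.46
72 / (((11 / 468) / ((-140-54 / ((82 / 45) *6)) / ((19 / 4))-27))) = -137243808 / 779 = -176179.47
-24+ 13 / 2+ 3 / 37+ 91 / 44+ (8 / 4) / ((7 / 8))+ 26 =147407 / 11396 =12.93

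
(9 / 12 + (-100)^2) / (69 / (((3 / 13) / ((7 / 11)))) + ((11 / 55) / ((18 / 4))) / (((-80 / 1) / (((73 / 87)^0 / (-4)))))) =792059400 / 15069611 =52.56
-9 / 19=-0.47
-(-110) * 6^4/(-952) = -17820/119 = -149.75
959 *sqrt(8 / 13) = 752.30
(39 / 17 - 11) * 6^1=-888 / 17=-52.24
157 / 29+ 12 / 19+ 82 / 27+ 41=745076 / 14877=50.08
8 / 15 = 0.53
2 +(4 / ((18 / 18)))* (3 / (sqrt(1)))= 14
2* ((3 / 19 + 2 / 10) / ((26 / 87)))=2958 / 1235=2.40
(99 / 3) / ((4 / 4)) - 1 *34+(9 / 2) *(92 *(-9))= -3727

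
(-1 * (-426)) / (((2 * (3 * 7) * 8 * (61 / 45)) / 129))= 412155 / 3416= 120.65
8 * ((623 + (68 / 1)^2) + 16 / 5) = 210008 / 5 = 42001.60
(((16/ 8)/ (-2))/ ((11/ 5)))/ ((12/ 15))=-0.57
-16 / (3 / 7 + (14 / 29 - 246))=3248 / 49753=0.07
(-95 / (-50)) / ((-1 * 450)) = -19 / 4500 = -0.00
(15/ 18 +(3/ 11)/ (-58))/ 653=0.00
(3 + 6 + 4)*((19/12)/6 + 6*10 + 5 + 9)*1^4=69511/72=965.43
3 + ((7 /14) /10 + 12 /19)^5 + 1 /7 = 182475616797093 /55464617600000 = 3.29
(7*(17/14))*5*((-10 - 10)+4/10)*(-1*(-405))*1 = -337365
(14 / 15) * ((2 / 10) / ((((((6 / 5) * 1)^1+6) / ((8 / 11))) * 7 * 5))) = 4 / 7425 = 0.00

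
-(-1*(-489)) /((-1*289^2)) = 489 /83521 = 0.01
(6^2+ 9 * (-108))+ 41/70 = -65479/70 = -935.41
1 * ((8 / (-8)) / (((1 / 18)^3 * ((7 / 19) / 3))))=-332424 / 7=-47489.14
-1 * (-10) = 10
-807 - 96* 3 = -1095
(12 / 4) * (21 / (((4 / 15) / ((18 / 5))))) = 1701 / 2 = 850.50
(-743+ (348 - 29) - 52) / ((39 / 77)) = -36652 / 39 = -939.79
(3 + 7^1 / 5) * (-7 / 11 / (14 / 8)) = -8 / 5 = -1.60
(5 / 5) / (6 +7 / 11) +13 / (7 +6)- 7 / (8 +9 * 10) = 1103 / 1022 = 1.08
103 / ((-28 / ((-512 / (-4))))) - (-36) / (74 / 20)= -461.13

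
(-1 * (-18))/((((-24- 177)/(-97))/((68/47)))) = 39576/3149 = 12.57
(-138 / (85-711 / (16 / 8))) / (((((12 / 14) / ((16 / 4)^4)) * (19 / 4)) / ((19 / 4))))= 82432 / 541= 152.37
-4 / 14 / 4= -1 / 14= -0.07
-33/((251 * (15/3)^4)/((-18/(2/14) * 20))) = 16632/31375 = 0.53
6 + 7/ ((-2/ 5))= -23/ 2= -11.50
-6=-6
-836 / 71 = -11.77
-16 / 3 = -5.33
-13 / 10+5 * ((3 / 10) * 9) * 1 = 12.20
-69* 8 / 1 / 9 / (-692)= 0.09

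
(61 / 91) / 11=61 / 1001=0.06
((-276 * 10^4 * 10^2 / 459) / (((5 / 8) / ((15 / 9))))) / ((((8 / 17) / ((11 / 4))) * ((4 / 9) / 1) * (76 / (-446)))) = 7052375000 / 57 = 123725877.19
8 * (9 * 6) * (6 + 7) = 5616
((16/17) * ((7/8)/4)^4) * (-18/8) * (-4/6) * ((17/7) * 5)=0.04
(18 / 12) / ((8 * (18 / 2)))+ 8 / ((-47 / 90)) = -34513 / 2256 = -15.30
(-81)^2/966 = 2187/322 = 6.79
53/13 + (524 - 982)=-5901/13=-453.92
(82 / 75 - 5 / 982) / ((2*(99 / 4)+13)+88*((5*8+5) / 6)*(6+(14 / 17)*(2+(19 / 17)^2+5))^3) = 9504699713358053 / 12070773223788097429125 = 0.00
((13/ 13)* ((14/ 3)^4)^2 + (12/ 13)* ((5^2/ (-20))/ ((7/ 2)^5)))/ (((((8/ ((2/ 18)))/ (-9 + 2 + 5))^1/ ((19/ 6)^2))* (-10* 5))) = 3637600971192593/ 2902876888275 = 1253.10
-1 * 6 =-6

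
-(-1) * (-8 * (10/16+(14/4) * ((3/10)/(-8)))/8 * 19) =-1501/160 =-9.38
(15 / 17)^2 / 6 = 75 / 578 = 0.13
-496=-496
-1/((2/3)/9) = -27/2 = -13.50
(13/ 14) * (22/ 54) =143/ 378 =0.38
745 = 745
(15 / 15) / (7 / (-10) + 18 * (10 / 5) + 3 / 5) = 10 / 359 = 0.03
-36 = -36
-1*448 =-448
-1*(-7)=7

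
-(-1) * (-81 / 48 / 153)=-3 / 272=-0.01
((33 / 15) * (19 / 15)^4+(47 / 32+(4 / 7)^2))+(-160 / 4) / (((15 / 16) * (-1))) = 19894723483 / 396900000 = 50.13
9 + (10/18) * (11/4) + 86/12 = 637/36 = 17.69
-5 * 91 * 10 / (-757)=4550 / 757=6.01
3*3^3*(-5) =-405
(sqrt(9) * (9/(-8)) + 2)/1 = -11/8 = -1.38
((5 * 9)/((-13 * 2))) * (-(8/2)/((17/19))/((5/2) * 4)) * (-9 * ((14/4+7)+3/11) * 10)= -1823715/2431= -750.19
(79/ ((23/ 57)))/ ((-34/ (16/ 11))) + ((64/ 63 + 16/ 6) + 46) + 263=82455887/ 270963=304.31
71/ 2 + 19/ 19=73/ 2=36.50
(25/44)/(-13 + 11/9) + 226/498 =471007/1161336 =0.41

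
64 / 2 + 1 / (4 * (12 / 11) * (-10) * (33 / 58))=23011 / 720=31.96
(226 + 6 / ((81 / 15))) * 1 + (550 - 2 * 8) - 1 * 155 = 5455 / 9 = 606.11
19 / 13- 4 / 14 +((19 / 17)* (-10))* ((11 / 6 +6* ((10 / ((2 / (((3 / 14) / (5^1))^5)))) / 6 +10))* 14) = -15399559019063 / 1591863000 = -9673.92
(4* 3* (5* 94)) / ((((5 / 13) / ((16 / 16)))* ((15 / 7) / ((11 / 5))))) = 376376 / 25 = 15055.04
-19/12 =-1.58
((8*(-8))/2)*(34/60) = -272/15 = -18.13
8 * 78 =624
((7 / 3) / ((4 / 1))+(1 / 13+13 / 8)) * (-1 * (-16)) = 1426 / 39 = 36.56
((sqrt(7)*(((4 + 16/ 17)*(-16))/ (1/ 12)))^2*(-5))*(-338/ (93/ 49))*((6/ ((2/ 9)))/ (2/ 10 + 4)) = 323098597785600/ 8959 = 36064136375.22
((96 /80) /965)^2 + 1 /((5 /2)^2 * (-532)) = -926437 /3096323125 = -0.00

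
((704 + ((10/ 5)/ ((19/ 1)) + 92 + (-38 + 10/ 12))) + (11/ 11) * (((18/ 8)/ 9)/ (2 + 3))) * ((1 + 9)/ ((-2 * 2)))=-865247/ 456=-1897.47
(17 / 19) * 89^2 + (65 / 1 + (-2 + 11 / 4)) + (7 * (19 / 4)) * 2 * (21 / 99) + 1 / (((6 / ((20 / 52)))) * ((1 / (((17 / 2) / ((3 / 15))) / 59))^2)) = 1626853171643 / 226989048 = 7167.10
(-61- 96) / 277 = -0.57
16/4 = 4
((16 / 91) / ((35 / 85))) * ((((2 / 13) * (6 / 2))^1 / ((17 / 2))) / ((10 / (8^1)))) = 768 / 41405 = 0.02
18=18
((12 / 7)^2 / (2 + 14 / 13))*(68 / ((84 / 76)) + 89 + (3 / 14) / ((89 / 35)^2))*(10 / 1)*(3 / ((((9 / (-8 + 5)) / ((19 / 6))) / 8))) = -98973071912 / 2716903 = -36428.64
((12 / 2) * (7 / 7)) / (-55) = -6 / 55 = -0.11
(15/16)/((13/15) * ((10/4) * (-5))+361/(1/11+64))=-10575/58664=-0.18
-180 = -180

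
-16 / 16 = -1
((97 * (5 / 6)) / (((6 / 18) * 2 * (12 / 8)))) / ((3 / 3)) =485 / 6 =80.83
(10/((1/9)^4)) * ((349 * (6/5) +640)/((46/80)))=120813683.48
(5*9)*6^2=1620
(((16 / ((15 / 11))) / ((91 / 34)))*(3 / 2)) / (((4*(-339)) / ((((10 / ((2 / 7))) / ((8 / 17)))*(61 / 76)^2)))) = -11829059 / 50909664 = -0.23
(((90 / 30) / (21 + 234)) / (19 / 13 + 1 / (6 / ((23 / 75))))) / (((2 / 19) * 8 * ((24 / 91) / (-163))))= -54956265 / 9627712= -5.71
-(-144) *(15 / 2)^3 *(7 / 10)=42525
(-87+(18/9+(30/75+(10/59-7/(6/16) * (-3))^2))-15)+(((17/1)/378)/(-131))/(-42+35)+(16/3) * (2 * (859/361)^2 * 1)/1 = 2449740515863067137/786229920095130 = 3115.81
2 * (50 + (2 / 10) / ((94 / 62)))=23562 / 235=100.26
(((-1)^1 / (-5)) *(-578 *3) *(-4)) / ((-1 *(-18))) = 1156 / 15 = 77.07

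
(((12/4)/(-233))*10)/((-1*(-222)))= -5/8621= -0.00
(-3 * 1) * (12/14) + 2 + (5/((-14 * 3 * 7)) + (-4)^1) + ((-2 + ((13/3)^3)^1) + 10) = 224333/2646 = 84.78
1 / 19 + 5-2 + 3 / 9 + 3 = 6.39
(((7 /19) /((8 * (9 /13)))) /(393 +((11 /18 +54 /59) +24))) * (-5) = -5369 /6756020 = -0.00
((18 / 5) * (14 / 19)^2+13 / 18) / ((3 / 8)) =347876 / 48735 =7.14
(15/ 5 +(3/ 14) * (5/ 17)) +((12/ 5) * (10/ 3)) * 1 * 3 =6441/ 238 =27.06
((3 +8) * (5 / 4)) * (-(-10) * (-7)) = -1925 / 2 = -962.50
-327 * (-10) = 3270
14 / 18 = 7 / 9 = 0.78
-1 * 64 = -64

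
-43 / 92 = -0.47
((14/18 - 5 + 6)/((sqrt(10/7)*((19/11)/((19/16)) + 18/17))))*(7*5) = 5236*sqrt(70)/2115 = 20.71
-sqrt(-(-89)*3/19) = -sqrt(5073)/19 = -3.75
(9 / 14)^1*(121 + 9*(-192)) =-14463 / 14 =-1033.07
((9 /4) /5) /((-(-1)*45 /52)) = 13 /25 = 0.52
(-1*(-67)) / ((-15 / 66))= -1474 / 5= -294.80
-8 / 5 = -1.60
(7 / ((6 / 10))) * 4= 140 / 3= 46.67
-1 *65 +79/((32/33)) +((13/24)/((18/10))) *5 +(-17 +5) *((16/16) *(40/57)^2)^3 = 16.54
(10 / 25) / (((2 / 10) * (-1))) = -2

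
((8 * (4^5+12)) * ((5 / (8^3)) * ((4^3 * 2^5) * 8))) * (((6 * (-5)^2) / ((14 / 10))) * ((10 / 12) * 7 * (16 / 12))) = 3315200000 / 3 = 1105066666.67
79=79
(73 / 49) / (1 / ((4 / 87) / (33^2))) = 292 / 4642407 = 0.00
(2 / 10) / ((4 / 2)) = 1 / 10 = 0.10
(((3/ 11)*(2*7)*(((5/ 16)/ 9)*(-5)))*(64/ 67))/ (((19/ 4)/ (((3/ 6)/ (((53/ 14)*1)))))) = -39200/ 2226477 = -0.02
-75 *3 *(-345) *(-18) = -1397250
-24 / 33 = -8 / 11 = -0.73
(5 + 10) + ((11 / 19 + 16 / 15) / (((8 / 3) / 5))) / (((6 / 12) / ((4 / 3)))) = 1324 / 57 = 23.23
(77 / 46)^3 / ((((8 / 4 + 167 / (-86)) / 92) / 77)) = 571486.11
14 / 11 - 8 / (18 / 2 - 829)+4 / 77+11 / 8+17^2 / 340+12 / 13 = 1471733 / 328328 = 4.48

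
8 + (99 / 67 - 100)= -6065 / 67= -90.52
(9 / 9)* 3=3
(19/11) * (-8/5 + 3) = 133/55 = 2.42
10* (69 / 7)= 690 / 7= 98.57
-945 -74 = -1019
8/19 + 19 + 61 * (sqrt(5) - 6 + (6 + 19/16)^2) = 61 * sqrt(5) + 13642015/4864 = 2941.09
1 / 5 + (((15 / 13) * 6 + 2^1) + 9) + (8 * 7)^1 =4818 / 65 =74.12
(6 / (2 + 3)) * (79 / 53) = 474 / 265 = 1.79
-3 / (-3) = 1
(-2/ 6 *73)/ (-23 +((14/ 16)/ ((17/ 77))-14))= 9928/ 13479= 0.74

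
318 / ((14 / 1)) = 159 / 7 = 22.71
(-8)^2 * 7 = 448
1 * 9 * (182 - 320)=-1242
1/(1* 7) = 1/7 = 0.14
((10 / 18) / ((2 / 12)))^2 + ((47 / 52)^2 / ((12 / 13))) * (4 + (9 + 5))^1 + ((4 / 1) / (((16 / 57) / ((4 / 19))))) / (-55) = 5557133 / 205920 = 26.99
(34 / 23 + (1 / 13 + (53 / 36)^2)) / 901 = 1442531 / 349141104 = 0.00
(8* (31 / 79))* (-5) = -1240 / 79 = -15.70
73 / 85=0.86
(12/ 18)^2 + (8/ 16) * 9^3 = 6569/ 18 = 364.94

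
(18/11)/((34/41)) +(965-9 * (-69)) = 296951/187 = 1587.97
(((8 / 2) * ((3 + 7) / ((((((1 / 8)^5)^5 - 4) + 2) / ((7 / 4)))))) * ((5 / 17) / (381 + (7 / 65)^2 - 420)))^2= 31209647597146423249724680829670382795643026407424000000 / 447694221701295802060830403947586280397876194463180329889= 0.07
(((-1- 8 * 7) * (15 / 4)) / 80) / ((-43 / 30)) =2565 / 1376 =1.86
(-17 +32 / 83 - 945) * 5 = -4808.07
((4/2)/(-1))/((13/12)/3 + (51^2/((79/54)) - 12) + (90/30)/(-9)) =-5688/5022295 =-0.00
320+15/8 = 2575/8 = 321.88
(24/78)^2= 16/169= 0.09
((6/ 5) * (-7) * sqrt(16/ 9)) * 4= -44.80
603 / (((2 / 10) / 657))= 1980855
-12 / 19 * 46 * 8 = -4416 / 19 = -232.42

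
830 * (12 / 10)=996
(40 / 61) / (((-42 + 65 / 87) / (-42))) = 146160 / 218929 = 0.67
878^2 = 770884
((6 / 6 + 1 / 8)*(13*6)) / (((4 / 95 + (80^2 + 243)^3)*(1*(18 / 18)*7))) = 0.00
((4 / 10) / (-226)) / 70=-1 / 39550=-0.00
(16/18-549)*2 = -9866/9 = -1096.22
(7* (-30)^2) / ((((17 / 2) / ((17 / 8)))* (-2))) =-1575 / 2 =-787.50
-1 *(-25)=25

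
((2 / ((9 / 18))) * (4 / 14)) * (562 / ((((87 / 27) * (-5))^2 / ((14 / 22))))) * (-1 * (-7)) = 2549232 / 231275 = 11.02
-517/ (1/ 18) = -9306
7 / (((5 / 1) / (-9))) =-63 / 5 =-12.60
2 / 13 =0.15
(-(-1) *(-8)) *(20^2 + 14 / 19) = -60912 / 19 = -3205.89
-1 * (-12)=12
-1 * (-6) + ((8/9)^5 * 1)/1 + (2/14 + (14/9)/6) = 2875646/413343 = 6.96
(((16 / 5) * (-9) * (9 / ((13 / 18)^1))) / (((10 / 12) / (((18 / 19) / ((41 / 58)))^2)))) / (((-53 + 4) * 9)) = 16950684672 / 9663942925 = 1.75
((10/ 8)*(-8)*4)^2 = 1600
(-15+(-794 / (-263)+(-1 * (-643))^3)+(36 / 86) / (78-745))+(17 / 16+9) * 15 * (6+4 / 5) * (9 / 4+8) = 64172668859928245 / 241379296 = 265858215.36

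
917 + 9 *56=1421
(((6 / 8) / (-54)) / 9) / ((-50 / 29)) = 29 / 32400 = 0.00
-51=-51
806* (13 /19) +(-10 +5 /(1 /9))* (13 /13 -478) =-306727 /19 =-16143.53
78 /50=39 /25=1.56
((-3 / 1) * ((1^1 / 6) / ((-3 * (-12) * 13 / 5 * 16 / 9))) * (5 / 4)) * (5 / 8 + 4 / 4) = -25 / 4096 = -0.01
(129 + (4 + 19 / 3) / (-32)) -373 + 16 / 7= -162649 / 672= -242.04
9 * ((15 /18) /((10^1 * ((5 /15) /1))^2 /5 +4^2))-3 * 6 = -5769 /328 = -17.59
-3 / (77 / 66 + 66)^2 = -108 / 162409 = -0.00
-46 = -46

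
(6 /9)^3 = 8 /27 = 0.30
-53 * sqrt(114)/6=-94.31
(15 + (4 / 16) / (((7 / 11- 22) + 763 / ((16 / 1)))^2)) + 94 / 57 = 20370431269 / 1223487273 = 16.65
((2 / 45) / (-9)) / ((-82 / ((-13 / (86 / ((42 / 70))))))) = -13 / 2380050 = -0.00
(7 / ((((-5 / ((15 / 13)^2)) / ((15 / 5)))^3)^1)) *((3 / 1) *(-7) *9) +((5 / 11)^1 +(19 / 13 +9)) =36385425748 / 53094899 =685.29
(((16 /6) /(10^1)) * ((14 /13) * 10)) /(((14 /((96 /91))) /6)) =1536 /1183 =1.30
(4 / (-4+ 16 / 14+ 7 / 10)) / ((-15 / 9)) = 168 / 151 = 1.11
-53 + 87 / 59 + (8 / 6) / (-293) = -2672396 / 51861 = -51.53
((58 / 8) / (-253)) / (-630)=29 / 637560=0.00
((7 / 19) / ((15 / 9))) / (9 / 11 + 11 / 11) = 231 / 1900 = 0.12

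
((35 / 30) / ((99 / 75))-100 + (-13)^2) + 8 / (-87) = 69.79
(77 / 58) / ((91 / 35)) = 385 / 754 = 0.51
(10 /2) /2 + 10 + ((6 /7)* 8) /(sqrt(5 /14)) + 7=48* sqrt(70) /35 + 39 /2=30.97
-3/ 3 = -1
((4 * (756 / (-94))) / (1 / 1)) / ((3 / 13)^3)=-123032 / 47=-2617.70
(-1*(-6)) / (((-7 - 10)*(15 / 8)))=-16 / 85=-0.19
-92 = -92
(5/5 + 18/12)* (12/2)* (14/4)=105/2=52.50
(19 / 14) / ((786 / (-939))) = -5947 / 3668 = -1.62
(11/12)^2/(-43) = -121/6192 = -0.02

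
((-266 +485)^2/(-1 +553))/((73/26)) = 2847/92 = 30.95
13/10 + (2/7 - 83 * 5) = -28939/70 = -413.41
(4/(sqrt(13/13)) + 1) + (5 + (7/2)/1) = 27/2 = 13.50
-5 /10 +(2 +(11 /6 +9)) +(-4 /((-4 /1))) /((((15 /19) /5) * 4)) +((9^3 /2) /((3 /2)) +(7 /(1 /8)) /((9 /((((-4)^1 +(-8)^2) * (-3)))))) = -10357 /12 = -863.08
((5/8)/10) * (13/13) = 1/16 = 0.06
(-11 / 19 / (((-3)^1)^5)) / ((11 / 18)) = 2 / 513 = 0.00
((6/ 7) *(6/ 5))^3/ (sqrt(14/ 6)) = 46656 *sqrt(21)/ 300125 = 0.71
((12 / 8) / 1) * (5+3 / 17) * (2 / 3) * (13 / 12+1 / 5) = 1694 / 255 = 6.64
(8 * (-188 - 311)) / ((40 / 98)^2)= -1198099 / 50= -23961.98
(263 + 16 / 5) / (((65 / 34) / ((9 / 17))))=23958 / 325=73.72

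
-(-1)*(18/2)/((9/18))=18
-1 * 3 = -3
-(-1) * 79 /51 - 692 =-35213 /51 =-690.45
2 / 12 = 1 / 6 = 0.17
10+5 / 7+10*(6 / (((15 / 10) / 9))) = 2595 / 7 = 370.71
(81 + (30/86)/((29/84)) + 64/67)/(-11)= -6931697/919039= -7.54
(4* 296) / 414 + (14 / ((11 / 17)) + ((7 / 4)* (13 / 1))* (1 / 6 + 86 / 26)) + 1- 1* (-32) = 136.54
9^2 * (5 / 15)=27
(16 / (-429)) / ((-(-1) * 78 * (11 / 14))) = -112 / 184041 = -0.00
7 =7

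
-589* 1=-589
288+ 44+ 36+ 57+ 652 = 1077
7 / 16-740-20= -12153 / 16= -759.56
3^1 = 3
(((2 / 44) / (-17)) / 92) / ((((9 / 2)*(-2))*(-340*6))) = -1 / 631730880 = -0.00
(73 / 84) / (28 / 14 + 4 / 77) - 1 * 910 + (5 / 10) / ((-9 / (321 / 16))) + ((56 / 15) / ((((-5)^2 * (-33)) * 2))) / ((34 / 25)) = -910.69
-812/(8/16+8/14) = -11368/15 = -757.87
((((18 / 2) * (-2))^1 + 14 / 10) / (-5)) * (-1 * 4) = -13.28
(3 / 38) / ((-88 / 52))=-39 / 836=-0.05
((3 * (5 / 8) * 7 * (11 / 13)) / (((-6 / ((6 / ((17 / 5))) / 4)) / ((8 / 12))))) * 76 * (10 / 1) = -182875 / 442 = -413.74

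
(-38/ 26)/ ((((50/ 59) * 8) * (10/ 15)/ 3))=-10089/ 10400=-0.97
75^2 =5625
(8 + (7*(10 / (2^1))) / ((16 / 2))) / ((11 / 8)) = 9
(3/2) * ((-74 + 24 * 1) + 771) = 2163/2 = 1081.50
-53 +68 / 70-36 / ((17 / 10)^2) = -652269 / 10115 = -64.49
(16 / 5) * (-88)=-1408 / 5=-281.60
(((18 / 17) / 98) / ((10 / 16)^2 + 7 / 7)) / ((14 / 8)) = 2304 / 518959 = 0.00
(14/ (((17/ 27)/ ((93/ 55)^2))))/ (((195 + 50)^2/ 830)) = 77529636/ 88193875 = 0.88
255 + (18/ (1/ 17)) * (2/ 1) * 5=3315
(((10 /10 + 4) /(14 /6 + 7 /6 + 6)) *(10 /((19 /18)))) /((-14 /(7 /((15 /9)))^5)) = -465.46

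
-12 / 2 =-6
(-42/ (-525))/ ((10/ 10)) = 0.08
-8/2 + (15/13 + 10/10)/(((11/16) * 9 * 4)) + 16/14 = -24956/9009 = -2.77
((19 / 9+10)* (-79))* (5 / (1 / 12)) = -172220 / 3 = -57406.67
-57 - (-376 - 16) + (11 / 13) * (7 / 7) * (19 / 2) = 343.04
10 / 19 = 0.53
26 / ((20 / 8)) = 52 / 5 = 10.40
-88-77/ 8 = -97.62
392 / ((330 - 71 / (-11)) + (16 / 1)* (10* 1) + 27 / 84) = 120736 / 153007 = 0.79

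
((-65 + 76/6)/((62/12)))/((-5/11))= 3454/155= 22.28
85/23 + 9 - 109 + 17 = -1824/23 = -79.30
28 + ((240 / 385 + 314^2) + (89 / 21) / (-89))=3254611 / 33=98624.58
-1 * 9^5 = -59049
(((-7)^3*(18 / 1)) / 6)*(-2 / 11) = 2058 / 11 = 187.09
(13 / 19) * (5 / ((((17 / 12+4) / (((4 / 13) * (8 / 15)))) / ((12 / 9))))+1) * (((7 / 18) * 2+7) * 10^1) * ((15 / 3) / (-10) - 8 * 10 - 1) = -34766270 / 6669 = -5213.12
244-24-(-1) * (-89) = 131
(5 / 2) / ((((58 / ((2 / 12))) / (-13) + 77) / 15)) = 975 / 1306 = 0.75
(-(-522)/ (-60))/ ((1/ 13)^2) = -14703/ 10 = -1470.30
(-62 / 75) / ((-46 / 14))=434 / 1725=0.25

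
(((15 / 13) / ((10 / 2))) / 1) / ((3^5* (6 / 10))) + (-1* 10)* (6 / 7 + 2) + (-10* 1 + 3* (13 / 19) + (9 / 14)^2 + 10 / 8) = -205012949 / 5882058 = -34.85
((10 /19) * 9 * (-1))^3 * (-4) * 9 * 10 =262440000 /6859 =38262.14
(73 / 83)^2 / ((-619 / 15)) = -0.02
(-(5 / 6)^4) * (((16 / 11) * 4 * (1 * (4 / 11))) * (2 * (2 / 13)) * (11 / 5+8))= -136000 / 42471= -3.20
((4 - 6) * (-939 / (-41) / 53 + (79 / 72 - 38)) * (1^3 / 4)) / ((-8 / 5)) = -28530265 / 2503296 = -11.40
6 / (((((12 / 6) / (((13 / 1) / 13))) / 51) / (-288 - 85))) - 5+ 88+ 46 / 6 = -170935 / 3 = -56978.33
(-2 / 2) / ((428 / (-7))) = 7 / 428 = 0.02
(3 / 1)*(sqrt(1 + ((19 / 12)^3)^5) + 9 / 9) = 3 + sqrt(45589602154348154001) / 71663616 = 97.22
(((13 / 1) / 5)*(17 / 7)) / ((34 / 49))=91 / 10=9.10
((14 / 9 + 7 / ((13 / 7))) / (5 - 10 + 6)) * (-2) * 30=-319.49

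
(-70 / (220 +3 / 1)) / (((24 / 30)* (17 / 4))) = -0.09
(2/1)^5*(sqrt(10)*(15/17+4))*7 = 18592*sqrt(10)/17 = 3458.42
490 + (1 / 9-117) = 3358 / 9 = 373.11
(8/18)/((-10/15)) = -2/3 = -0.67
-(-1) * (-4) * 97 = -388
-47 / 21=-2.24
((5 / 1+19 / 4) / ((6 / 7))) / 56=13 / 64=0.20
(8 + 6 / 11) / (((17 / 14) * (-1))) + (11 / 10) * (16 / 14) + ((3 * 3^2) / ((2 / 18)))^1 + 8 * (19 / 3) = 5652649 / 19635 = 287.89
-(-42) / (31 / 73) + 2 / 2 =3097 / 31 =99.90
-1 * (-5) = 5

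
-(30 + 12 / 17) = -522 / 17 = -30.71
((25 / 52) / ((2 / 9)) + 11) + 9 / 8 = 14.29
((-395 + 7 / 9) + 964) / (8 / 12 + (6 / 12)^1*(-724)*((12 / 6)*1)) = -0.79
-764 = -764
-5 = -5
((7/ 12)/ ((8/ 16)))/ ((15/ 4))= 14/ 45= 0.31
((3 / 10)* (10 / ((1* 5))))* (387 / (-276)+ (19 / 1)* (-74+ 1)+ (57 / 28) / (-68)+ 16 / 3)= -36341197 / 43792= -829.86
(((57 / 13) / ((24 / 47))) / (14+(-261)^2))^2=797449 / 50211962881600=0.00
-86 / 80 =-43 / 40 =-1.08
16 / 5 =3.20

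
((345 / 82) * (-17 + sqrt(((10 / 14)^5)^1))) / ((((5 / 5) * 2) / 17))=-99705 / 164 + 146625 * sqrt(35) / 56252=-592.54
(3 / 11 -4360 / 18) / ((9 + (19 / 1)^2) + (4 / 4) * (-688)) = 23953 / 31482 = 0.76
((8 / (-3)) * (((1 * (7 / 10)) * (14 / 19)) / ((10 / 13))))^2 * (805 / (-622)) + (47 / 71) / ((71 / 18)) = -2527726285102 / 636702874875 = -3.97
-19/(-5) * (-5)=-19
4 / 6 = 0.67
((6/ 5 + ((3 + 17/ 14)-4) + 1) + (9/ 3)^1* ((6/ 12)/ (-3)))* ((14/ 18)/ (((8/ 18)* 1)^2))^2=29.68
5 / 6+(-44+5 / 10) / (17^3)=12152 / 14739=0.82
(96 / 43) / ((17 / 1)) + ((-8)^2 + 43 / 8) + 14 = 488345 / 5848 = 83.51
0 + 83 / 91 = 83 / 91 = 0.91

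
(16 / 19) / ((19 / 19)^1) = 16 / 19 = 0.84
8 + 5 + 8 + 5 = 26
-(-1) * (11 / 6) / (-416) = -11 / 2496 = -0.00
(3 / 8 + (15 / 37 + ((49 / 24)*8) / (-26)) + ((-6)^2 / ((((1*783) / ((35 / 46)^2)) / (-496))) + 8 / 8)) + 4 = -1425608143 / 177096504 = -8.05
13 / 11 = 1.18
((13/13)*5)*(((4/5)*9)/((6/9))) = 54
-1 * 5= -5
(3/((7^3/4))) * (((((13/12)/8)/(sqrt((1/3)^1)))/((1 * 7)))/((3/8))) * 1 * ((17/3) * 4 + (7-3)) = 1040 * sqrt(3)/21609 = 0.08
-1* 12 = -12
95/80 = 19/16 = 1.19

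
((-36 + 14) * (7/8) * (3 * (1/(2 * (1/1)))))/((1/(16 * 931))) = -430122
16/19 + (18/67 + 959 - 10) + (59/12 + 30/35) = 102214649/106932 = 955.88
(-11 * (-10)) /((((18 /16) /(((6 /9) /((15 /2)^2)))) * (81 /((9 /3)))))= 1408 /32805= 0.04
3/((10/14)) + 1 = 26/5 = 5.20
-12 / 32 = -3 / 8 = -0.38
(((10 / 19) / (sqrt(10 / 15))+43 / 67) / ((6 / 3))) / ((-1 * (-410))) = 43 / 54940+sqrt(6) / 3116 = 0.00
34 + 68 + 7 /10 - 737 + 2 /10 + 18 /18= -6331 /10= -633.10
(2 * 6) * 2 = 24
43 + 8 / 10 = 219 / 5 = 43.80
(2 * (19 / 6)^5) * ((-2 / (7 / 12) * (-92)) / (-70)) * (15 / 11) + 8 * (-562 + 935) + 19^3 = 86294902 / 14553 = 5929.70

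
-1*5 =-5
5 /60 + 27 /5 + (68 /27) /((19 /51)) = 12.24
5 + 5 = 10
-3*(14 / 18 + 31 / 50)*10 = -629 / 15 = -41.93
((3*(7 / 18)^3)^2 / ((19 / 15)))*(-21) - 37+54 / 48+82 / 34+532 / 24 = -1602143371 / 135628992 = -11.81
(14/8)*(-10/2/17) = -35/68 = -0.51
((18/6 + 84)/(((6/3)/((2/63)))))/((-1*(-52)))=29/1092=0.03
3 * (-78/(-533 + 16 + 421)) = 39/16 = 2.44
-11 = -11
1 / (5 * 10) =1 / 50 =0.02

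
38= 38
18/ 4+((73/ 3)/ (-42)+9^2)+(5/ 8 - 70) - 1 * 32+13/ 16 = -15767/ 1008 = -15.64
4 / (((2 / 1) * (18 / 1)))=1 / 9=0.11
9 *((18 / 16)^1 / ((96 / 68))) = 459 / 64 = 7.17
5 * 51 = 255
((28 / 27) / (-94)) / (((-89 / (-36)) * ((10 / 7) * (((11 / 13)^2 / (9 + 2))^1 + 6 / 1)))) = -33124 / 64313625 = -0.00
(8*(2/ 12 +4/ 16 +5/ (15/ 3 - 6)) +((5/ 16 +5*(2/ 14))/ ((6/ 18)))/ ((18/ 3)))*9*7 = -72885/ 32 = -2277.66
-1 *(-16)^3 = 4096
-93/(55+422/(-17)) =-527/171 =-3.08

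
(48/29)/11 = 48/319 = 0.15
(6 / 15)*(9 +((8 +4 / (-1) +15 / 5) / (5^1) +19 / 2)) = 199 / 25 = 7.96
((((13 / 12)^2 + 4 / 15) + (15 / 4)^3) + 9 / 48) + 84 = 398483 / 2880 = 138.36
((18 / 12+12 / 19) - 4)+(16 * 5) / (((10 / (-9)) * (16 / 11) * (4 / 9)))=-17213 / 152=-113.24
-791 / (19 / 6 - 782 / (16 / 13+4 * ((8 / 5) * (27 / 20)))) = 3806292 / 365987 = 10.40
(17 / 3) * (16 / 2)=136 / 3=45.33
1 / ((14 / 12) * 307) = 6 / 2149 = 0.00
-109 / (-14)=109 / 14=7.79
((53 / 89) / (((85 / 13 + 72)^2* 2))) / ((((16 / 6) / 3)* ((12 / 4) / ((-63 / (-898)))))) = 1692873 / 1333023513632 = 0.00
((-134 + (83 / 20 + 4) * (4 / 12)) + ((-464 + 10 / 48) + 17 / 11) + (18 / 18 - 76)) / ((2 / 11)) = -294153 / 80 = -3676.91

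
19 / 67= 0.28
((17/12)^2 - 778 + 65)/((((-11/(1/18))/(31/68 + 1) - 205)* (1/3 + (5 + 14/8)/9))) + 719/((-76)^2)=157403033/76815024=2.05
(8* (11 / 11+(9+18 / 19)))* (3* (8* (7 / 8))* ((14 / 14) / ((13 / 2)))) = 5376 / 19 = 282.95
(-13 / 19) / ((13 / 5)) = -5 / 19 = -0.26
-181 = -181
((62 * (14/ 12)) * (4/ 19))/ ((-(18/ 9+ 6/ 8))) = -3472/ 627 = -5.54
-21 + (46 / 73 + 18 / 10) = -6778 / 365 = -18.57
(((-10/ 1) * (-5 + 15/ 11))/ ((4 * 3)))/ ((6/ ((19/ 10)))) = 0.96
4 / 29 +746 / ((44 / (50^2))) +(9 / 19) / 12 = 42386.54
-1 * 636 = -636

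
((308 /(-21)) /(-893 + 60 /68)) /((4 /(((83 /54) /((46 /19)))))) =294899 /113017032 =0.00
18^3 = 5832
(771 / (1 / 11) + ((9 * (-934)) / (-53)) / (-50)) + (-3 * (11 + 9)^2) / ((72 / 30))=10570622 / 1325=7977.83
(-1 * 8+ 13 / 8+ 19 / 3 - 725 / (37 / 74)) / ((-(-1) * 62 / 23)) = -800423 / 1488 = -537.92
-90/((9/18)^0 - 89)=45/44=1.02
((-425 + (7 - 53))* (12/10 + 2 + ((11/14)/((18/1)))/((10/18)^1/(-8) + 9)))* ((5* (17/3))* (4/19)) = -770017176/85519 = -9004.05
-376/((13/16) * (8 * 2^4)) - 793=-10356/13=-796.62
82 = 82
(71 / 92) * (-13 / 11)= -923 / 1012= -0.91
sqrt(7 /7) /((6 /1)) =1 /6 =0.17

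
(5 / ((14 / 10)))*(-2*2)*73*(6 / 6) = -7300 / 7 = -1042.86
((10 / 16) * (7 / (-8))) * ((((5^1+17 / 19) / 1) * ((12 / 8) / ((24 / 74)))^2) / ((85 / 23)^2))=-35485849 / 7028480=-5.05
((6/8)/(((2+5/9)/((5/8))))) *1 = 135/736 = 0.18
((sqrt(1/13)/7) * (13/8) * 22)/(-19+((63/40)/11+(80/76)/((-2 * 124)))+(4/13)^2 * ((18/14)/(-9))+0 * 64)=-120444610 * sqrt(13)/5786689599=-0.08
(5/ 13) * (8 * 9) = 360/ 13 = 27.69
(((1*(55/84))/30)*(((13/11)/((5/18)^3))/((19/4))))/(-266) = -0.00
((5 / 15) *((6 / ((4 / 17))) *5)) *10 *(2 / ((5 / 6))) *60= 61200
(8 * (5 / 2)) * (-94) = -1880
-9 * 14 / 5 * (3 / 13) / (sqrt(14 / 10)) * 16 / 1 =-864 * sqrt(35) / 65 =-78.64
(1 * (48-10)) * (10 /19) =20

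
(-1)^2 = 1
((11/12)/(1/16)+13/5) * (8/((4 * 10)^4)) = 259/4800000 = 0.00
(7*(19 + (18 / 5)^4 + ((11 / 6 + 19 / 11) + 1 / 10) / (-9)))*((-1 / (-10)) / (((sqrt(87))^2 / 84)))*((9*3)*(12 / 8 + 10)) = 39027161369 / 996875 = 39149.50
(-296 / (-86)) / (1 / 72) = 10656 / 43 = 247.81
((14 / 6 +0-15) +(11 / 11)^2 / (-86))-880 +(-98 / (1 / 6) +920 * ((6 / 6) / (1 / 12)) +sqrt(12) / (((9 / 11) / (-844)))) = 2466305 / 258-18568 * sqrt(3) / 9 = 5985.91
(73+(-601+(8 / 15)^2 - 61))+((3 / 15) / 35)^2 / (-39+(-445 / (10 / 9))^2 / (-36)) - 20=-4021787860523 / 6607006875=-608.72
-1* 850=-850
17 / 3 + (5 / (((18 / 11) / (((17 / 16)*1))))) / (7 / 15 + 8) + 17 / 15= 437903 / 60960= 7.18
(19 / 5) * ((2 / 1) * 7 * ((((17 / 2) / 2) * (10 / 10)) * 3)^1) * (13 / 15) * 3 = 88179 / 50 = 1763.58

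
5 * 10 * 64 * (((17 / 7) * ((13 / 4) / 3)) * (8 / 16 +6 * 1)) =1149200 / 21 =54723.81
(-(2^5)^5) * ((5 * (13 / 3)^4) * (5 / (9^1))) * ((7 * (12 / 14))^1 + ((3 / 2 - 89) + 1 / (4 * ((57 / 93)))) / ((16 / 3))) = 1567423293030400 / 4617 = 339489558811.00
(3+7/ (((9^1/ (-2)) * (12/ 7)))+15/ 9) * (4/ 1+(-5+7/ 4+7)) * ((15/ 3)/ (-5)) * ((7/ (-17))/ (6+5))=44051/ 40392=1.09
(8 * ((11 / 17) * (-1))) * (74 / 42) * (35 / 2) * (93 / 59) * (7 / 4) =-441595 / 1003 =-440.27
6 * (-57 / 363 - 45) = -32784 / 121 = -270.94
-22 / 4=-11 / 2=-5.50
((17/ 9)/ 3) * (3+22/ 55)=289/ 135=2.14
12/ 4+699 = 702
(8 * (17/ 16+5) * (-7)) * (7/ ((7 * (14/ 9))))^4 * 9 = -5727753/ 10976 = -521.84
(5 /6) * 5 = 25 /6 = 4.17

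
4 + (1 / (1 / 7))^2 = 53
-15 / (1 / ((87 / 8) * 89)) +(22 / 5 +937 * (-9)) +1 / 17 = -15603733 / 680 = -22946.67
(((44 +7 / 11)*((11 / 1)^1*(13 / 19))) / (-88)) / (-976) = 6383 / 1631872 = 0.00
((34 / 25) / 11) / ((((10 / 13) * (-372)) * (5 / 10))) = -221 / 255750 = -0.00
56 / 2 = 28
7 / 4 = 1.75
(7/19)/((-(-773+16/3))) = 0.00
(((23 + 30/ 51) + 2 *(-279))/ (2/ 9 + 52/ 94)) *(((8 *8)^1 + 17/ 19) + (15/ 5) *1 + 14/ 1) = -56441.50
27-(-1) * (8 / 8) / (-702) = 18953 / 702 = 27.00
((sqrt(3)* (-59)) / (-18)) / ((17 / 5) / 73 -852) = -21535* sqrt(3) / 5597334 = -0.01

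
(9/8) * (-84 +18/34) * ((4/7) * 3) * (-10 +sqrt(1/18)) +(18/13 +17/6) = 14981221/9282- 12771 * sqrt(2)/476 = 1576.06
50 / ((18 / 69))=575 / 3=191.67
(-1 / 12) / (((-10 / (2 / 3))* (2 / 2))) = 1 / 180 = 0.01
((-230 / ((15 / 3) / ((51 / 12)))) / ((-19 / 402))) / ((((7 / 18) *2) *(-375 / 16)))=-3772368 / 16625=-226.91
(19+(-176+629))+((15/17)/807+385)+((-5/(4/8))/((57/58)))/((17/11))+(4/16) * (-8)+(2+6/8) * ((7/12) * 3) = 3558458417/4170576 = 853.23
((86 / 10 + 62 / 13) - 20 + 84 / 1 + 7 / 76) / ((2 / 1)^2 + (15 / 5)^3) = 382659 / 153140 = 2.50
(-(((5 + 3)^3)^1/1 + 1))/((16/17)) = -8721/16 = -545.06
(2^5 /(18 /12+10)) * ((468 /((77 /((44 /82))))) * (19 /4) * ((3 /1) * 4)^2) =40974336 /6601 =6207.29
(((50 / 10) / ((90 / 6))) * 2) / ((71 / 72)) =48 / 71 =0.68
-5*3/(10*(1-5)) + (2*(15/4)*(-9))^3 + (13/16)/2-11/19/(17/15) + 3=-3178770697/10336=-307543.60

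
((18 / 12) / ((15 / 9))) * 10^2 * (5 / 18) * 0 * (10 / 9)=0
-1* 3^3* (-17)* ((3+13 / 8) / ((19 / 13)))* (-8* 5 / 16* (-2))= 7262.47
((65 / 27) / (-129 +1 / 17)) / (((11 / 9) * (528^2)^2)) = -1105 / 5621991437500416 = -0.00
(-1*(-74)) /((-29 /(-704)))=52096 /29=1796.41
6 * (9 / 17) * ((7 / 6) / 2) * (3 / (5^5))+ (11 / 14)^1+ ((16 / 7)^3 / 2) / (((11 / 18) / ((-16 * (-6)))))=938.75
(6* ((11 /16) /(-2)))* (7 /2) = -231 /32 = -7.22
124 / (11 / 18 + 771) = 2232 / 13889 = 0.16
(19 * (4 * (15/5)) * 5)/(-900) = -19/15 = -1.27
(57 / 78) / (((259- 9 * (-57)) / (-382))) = -3629 / 10036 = -0.36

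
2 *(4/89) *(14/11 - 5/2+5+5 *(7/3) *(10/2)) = 16396/2937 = 5.58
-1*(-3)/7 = 3/7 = 0.43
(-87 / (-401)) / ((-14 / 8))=-348 / 2807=-0.12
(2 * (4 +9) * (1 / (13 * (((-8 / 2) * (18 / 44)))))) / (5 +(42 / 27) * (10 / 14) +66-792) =0.00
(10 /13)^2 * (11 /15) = 220 /507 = 0.43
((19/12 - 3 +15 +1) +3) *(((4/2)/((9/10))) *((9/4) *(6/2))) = 1055/4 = 263.75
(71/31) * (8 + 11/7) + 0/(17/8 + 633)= 4757/217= 21.92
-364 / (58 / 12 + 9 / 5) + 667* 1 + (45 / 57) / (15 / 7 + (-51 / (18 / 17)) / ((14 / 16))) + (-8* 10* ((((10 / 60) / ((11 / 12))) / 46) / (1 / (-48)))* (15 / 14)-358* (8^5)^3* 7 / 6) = -29815870138917183743596940 / 2028933753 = -14695339409101536.96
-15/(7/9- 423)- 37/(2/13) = -240.46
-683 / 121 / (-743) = 683 / 89903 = 0.01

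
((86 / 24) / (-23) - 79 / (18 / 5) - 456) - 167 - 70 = -592103 / 828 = -715.10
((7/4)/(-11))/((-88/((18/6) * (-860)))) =-4515/968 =-4.66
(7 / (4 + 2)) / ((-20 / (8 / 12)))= -0.04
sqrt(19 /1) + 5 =sqrt(19) + 5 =9.36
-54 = -54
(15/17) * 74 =1110/17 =65.29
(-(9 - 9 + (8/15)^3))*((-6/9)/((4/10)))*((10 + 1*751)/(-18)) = -10.69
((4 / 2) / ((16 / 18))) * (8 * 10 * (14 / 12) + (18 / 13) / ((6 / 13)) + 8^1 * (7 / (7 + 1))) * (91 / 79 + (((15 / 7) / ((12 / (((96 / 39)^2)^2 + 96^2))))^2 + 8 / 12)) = 4008532540673001299845 / 6315387241982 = 634724742.46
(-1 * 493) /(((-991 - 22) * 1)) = 493 /1013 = 0.49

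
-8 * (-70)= 560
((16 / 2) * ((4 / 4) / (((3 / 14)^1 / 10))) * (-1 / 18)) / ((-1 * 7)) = 80 / 27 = 2.96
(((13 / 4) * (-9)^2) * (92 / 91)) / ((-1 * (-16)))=1863 / 112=16.63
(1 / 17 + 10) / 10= 171 / 170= 1.01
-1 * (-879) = 879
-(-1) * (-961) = -961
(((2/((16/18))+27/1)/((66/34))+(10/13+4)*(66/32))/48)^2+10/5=760265841/335036416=2.27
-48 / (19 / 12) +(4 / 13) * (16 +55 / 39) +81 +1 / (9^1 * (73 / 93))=39508226 / 703209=56.18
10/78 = 5/39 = 0.13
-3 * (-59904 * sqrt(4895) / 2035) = 179712 * sqrt(4895) / 2035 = 6178.58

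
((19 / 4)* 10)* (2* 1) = 95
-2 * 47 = -94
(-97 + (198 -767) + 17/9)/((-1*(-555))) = -5977/4995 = -1.20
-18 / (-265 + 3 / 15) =45 / 662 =0.07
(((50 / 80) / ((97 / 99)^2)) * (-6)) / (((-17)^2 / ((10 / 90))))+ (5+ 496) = 5449262469 / 10876804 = 501.00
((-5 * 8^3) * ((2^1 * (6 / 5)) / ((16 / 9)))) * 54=-186624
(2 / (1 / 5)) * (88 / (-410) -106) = -43548 / 41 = -1062.15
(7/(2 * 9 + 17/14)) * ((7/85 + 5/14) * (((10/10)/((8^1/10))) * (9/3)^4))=296541/18292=16.21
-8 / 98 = -4 / 49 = -0.08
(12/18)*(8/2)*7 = 56/3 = 18.67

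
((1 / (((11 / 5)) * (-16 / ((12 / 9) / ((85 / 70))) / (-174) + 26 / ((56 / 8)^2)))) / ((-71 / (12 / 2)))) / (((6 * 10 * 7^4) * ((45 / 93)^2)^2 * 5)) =-26782109 / 16913223731250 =-0.00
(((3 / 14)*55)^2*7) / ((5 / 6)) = 16335 / 14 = 1166.79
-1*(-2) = 2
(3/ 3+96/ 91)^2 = 34969/ 8281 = 4.22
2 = 2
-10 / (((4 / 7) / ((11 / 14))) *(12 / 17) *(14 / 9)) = -2805 / 224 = -12.52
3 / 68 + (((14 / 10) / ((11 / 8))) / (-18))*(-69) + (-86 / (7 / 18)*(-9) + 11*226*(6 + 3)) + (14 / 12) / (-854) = 29186683751 / 1197735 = 24368.23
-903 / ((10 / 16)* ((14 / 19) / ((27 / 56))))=-66177 / 70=-945.39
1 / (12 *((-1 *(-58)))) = 1 / 696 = 0.00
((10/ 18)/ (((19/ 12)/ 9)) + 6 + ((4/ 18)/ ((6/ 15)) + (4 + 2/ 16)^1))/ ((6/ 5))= 94655/ 8208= 11.53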